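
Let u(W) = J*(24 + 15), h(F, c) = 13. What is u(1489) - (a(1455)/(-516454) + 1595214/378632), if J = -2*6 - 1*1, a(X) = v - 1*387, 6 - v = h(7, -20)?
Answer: -24991457843165/48886502732 ≈ -511.21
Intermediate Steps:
v = -7 (v = 6 - 1*13 = 6 - 13 = -7)
a(X) = -394 (a(X) = -7 - 1*387 = -7 - 387 = -394)
J = -13 (J = -12 - 1 = -13)
u(W) = -507 (u(W) = -13*(24 + 15) = -13*39 = -507)
u(1489) - (a(1455)/(-516454) + 1595214/378632) = -507 - (-394/(-516454) + 1595214/378632) = -507 - (-394*(-1/516454) + 1595214*(1/378632)) = -507 - (197/258227 + 797607/189316) = -507 - 1*206000958041/48886502732 = -507 - 206000958041/48886502732 = -24991457843165/48886502732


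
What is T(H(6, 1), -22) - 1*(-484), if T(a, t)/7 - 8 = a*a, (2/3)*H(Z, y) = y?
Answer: 2223/4 ≈ 555.75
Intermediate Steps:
H(Z, y) = 3*y/2
T(a, t) = 56 + 7*a**2 (T(a, t) = 56 + 7*(a*a) = 56 + 7*a**2)
T(H(6, 1), -22) - 1*(-484) = (56 + 7*((3/2)*1)**2) - 1*(-484) = (56 + 7*(3/2)**2) + 484 = (56 + 7*(9/4)) + 484 = (56 + 63/4) + 484 = 287/4 + 484 = 2223/4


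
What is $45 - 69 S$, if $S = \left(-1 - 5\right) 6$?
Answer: $2529$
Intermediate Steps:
$S = -36$ ($S = \left(-6\right) 6 = -36$)
$45 - 69 S = 45 - -2484 = 45 + 2484 = 2529$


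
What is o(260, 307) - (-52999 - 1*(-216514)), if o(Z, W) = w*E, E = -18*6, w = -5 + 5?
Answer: -163515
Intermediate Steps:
w = 0
E = -108
o(Z, W) = 0 (o(Z, W) = 0*(-108) = 0)
o(260, 307) - (-52999 - 1*(-216514)) = 0 - (-52999 - 1*(-216514)) = 0 - (-52999 + 216514) = 0 - 1*163515 = 0 - 163515 = -163515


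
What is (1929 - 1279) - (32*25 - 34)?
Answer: -116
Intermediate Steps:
(1929 - 1279) - (32*25 - 34) = 650 - (800 - 34) = 650 - 1*766 = 650 - 766 = -116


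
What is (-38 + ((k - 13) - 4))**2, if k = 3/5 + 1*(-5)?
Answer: 88209/25 ≈ 3528.4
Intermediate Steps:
k = -22/5 (k = 3*(1/5) - 5 = 3/5 - 5 = -22/5 ≈ -4.4000)
(-38 + ((k - 13) - 4))**2 = (-38 + ((-22/5 - 13) - 4))**2 = (-38 + (-87/5 - 4))**2 = (-38 - 107/5)**2 = (-297/5)**2 = 88209/25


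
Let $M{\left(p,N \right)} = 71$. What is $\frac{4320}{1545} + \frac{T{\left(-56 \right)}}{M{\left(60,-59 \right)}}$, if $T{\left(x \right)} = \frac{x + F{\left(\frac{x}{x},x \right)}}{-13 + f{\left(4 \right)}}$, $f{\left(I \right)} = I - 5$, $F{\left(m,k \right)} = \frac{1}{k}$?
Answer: $\frac{16354343}{5733392} \approx 2.8525$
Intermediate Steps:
$f{\left(I \right)} = -5 + I$ ($f{\left(I \right)} = I - 5 = -5 + I$)
$T{\left(x \right)} = - \frac{x}{14} - \frac{1}{14 x}$ ($T{\left(x \right)} = \frac{x + \frac{1}{x}}{-13 + \left(-5 + 4\right)} = \frac{x + \frac{1}{x}}{-13 - 1} = \frac{x + \frac{1}{x}}{-14} = \left(x + \frac{1}{x}\right) \left(- \frac{1}{14}\right) = - \frac{x}{14} - \frac{1}{14 x}$)
$\frac{4320}{1545} + \frac{T{\left(-56 \right)}}{M{\left(60,-59 \right)}} = \frac{4320}{1545} + \frac{\frac{1}{14} \frac{1}{-56} \left(-1 - \left(-56\right)^{2}\right)}{71} = 4320 \cdot \frac{1}{1545} + \frac{1}{14} \left(- \frac{1}{56}\right) \left(-1 - 3136\right) \frac{1}{71} = \frac{288}{103} + \frac{1}{14} \left(- \frac{1}{56}\right) \left(-1 - 3136\right) \frac{1}{71} = \frac{288}{103} + \frac{1}{14} \left(- \frac{1}{56}\right) \left(-3137\right) \frac{1}{71} = \frac{288}{103} + \frac{3137}{784} \cdot \frac{1}{71} = \frac{288}{103} + \frac{3137}{55664} = \frac{16354343}{5733392}$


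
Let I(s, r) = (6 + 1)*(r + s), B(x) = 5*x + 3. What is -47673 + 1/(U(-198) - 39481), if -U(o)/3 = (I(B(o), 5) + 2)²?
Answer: -6755866353010/141712633 ≈ -47673.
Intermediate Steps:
B(x) = 3 + 5*x
I(s, r) = 7*r + 7*s (I(s, r) = 7*(r + s) = 7*r + 7*s)
U(o) = -3*(58 + 35*o)² (U(o) = -3*((7*5 + 7*(3 + 5*o)) + 2)² = -3*((35 + (21 + 35*o)) + 2)² = -3*((56 + 35*o) + 2)² = -3*(58 + 35*o)²)
-47673 + 1/(U(-198) - 39481) = -47673 + 1/(-3*(58 + 35*(-198))² - 39481) = -47673 + 1/(-3*(58 - 6930)² - 39481) = -47673 + 1/(-3*(-6872)² - 39481) = -47673 + 1/(-3*47224384 - 39481) = -47673 + 1/(-141673152 - 39481) = -47673 + 1/(-141712633) = -47673 - 1/141712633 = -6755866353010/141712633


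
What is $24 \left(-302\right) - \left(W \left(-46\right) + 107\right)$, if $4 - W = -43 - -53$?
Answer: $-7631$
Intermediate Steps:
$W = -6$ ($W = 4 - \left(-43 - -53\right) = 4 - \left(-43 + 53\right) = 4 - 10 = -6$)
$24 \left(-302\right) - \left(W \left(-46\right) + 107\right) = 24 \left(-302\right) - \left(\left(-6\right) \left(-46\right) + 107\right) = -7248 - \left(276 + 107\right) = -7248 - 383 = -7631$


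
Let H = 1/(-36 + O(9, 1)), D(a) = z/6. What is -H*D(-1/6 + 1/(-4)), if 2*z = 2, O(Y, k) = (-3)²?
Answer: 1/162 ≈ 0.0061728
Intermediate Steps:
O(Y, k) = 9
z = 1 (z = (½)*2 = 1)
D(a) = ⅙ (D(a) = 1/6 = 1*(⅙) = ⅙)
H = -1/27 (H = 1/(-36 + 9) = 1/(-27) = -1/27 ≈ -0.037037)
-H*D(-1/6 + 1/(-4)) = -(-1)/(27*6) = -1*(-1/162) = 1/162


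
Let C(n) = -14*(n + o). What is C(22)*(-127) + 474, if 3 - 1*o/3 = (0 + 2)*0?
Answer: 55592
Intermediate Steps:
o = 9 (o = 9 - 3*(0 + 2)*0 = 9 - 6*0 = 9 - 3*0 = 9 + 0 = 9)
C(n) = -126 - 14*n (C(n) = -14*(n + 9) = -14*(9 + n) = -126 - 14*n)
C(22)*(-127) + 474 = (-126 - 14*22)*(-127) + 474 = (-126 - 308)*(-127) + 474 = -434*(-127) + 474 = 55118 + 474 = 55592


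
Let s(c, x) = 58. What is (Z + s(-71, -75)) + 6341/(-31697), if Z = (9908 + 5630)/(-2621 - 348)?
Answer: 4946952379/94108393 ≈ 52.567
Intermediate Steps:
Z = -15538/2969 (Z = 15538/(-2969) = 15538*(-1/2969) = -15538/2969 ≈ -5.2334)
(Z + s(-71, -75)) + 6341/(-31697) = (-15538/2969 + 58) + 6341/(-31697) = 156664/2969 + 6341*(-1/31697) = 156664/2969 - 6341/31697 = 4946952379/94108393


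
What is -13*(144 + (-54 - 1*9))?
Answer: -1053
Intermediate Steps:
-13*(144 + (-54 - 1*9)) = -13*(144 + (-54 - 9)) = -13*(144 - 63) = -13*81 = -1053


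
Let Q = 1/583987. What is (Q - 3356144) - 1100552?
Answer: -2602652526951/583987 ≈ -4.4567e+6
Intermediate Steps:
Q = 1/583987 ≈ 1.7124e-6
(Q - 3356144) - 1100552 = (1/583987 - 3356144) - 1100552 = -1959944466127/583987 - 1100552 = -2602652526951/583987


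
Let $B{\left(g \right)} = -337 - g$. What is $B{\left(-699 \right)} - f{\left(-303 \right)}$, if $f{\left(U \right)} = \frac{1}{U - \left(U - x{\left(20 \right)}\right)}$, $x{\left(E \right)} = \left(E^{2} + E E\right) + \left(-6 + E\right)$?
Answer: $\frac{294667}{814} \approx 362.0$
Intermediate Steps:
$x{\left(E \right)} = -6 + E + 2 E^{2}$ ($x{\left(E \right)} = \left(E^{2} + E^{2}\right) + \left(-6 + E\right) = 2 E^{2} + \left(-6 + E\right) = -6 + E + 2 E^{2}$)
$f{\left(U \right)} = \frac{1}{814}$ ($f{\left(U \right)} = \frac{1}{U - \left(-814 + U\right)} = \frac{1}{814}$)
$B{\left(-699 \right)} - f{\left(-303 \right)} = \left(-337 - -699\right) - \frac{1}{814} = \left(-337 + 699\right) - \frac{1}{814} = 362 - \frac{1}{814} = \frac{294667}{814}$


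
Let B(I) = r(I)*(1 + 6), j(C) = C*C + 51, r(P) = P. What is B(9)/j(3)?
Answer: 21/20 ≈ 1.0500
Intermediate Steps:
j(C) = 51 + C² (j(C) = C² + 51 = 51 + C²)
B(I) = 7*I (B(I) = I*(1 + 6) = I*7 = 7*I)
B(9)/j(3) = (7*9)/(51 + 3²) = 63/(51 + 9) = 63/60 = 63*(1/60) = 21/20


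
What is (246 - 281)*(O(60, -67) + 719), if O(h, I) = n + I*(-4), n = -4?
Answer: -34405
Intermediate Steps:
O(h, I) = -4 - 4*I (O(h, I) = -4 + I*(-4) = -4 - 4*I)
(246 - 281)*(O(60, -67) + 719) = (246 - 281)*((-4 - 4*(-67)) + 719) = -35*((-4 + 268) + 719) = -35*(264 + 719) = -35*983 = -34405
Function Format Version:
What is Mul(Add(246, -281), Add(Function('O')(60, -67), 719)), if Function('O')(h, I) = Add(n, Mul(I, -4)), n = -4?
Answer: -34405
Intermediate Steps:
Function('O')(h, I) = Add(-4, Mul(-4, I)) (Function('O')(h, I) = Add(-4, Mul(I, -4)) = Add(-4, Mul(-4, I)))
Mul(Add(246, -281), Add(Function('O')(60, -67), 719)) = Mul(Add(246, -281), Add(Add(-4, Mul(-4, -67)), 719)) = Mul(-35, Add(Add(-4, 268), 719)) = Mul(-35, Add(264, 719)) = Mul(-35, 983) = -34405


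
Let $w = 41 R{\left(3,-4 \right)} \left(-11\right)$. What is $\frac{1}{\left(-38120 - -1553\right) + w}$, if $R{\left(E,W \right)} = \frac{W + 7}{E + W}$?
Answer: $- \frac{1}{35214} \approx -2.8398 \cdot 10^{-5}$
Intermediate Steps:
$R{\left(E,W \right)} = \frac{7 + W}{E + W}$
$w = 1353$ ($w = 41 \frac{7 - 4}{3 - 4} \left(-11\right) = 41 \frac{1}{-1} \cdot 3 \left(-11\right) = 41 \left(\left(-1\right) 3\right) \left(-11\right) = 41 \left(-3\right) \left(-11\right) = \left(-123\right) \left(-11\right) = 1353$)
$\frac{1}{\left(-38120 - -1553\right) + w} = \frac{1}{\left(-38120 - -1553\right) + 1353} = \frac{1}{\left(-38120 + 1553\right) + 1353} = \frac{1}{-36567 + 1353} = \frac{1}{-35214} = - \frac{1}{35214}$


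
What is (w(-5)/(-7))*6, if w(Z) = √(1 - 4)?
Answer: -6*I*√3/7 ≈ -1.4846*I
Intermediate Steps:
w(Z) = I*√3 (w(Z) = √(-3) = I*√3)
(w(-5)/(-7))*6 = ((I*√3)/(-7))*6 = -I*√3/7*6 = -6*I*√3/7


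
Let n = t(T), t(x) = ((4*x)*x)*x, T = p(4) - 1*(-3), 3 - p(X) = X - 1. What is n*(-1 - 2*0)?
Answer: -108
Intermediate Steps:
p(X) = 4 - X (p(X) = 3 - (X - 1) = 3 - (-1 + X) = 3 + (1 - X) = 4 - X)
T = 3 (T = (4 - 1*4) - 1*(-3) = (4 - 4) + 3 = 0 + 3 = 3)
t(x) = 4*x³ (t(x) = (4*x²)*x = 4*x³)
n = 108 (n = 4*3³ = 4*27 = 108)
n*(-1 - 2*0) = 108*(-1 - 2*0) = 108*(-1 + 0) = 108*(-1) = -108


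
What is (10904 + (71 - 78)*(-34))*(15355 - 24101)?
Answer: -97447932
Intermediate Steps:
(10904 + (71 - 78)*(-34))*(15355 - 24101) = (10904 - 7*(-34))*(-8746) = (10904 + 238)*(-8746) = 11142*(-8746) = -97447932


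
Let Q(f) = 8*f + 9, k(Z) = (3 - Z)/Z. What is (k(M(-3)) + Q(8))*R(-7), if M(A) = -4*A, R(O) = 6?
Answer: 867/2 ≈ 433.50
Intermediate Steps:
k(Z) = (3 - Z)/Z
Q(f) = 9 + 8*f
(k(M(-3)) + Q(8))*R(-7) = ((3 - (-4)*(-3))/((-4*(-3))) + (9 + 8*8))*6 = ((3 - 1*12)/12 + (9 + 64))*6 = ((3 - 12)/12 + 73)*6 = ((1/12)*(-9) + 73)*6 = (-¾ + 73)*6 = (289/4)*6 = 867/2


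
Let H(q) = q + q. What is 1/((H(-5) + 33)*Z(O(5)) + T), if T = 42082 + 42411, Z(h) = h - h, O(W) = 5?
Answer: 1/84493 ≈ 1.1835e-5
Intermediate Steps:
H(q) = 2*q
Z(h) = 0
T = 84493
1/((H(-5) + 33)*Z(O(5)) + T) = 1/((2*(-5) + 33)*0 + 84493) = 1/((-10 + 33)*0 + 84493) = 1/(23*0 + 84493) = 1/(0 + 84493) = 1/84493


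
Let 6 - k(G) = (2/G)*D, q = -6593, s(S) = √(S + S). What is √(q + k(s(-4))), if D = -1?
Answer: √(-26348 - 2*I*√2)/2 ≈ 0.0043562 - 81.16*I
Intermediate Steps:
s(S) = √2*√S (s(S) = √(2*S) = √2*√S)
k(G) = 6 + 2/G (k(G) = 6 - 2/G*(-1) = 6 - (-2)/G = 6 + 2/G)
√(q + k(s(-4))) = √(-6593 + (6 + 2/((√2*√(-4))))) = √(-6593 + (6 + 2/((√2*(2*I))))) = √(-6593 + (6 + 2/((2*I*√2)))) = √(-6593 + (6 + 2*(-I*√2/4))) = √(-6593 + (6 - I*√2/2)) = √(-6587 - I*√2/2)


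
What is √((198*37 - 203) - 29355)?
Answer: 2*I*√5558 ≈ 149.1*I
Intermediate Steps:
√((198*37 - 203) - 29355) = √((7326 - 203) - 29355) = √(7123 - 29355) = √(-22232) = 2*I*√5558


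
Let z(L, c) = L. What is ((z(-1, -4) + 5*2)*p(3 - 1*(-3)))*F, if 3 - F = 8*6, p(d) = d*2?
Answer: -4860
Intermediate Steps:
p(d) = 2*d
F = -45 (F = 3 - 8*6 = 3 - 1*48 = 3 - 48 = -45)
((z(-1, -4) + 5*2)*p(3 - 1*(-3)))*F = ((-1 + 5*2)*(2*(3 - 1*(-3))))*(-45) = ((-1 + 10)*(2*(3 + 3)))*(-45) = (9*(2*6))*(-45) = (9*12)*(-45) = 108*(-45) = -4860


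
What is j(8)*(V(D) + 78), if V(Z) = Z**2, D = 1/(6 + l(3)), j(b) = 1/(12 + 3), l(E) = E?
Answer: 6319/1215 ≈ 5.2008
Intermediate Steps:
j(b) = 1/15
D = 1/9 (D = 1/(6 + 3) = 1/9 ≈ 0.11111)
j(8)*(V(D) + 78) = ((1/9)**2 + 78)/15 = (1/81 + 78)/15 = (1/15)*(6319/81) = 6319/1215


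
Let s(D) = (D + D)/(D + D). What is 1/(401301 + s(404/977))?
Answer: 1/401302 ≈ 2.4919e-6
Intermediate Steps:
s(D) = 1 (s(D) = (2*D)/((2*D)) = (2*D)*(1/(2*D)) = 1)
1/(401301 + s(404/977)) = 1/(401301 + 1) = 1/401302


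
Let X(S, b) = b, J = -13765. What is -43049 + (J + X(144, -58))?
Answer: -56872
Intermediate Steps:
-43049 + (J + X(144, -58)) = -43049 + (-13765 - 58) = -43049 - 13823 = -56872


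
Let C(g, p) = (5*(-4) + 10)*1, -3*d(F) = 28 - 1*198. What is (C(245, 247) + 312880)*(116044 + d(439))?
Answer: 36324415580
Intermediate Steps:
d(F) = 170/3 (d(F) = -(28 - 1*198)/3 = -(28 - 198)/3 = -⅓*(-170) = 170/3)
C(g, p) = -10 (C(g, p) = (-20 + 10)*1 = -10*1 = -10)
(C(245, 247) + 312880)*(116044 + d(439)) = (-10 + 312880)*(116044 + 170/3) = 312870*(348302/3) = 36324415580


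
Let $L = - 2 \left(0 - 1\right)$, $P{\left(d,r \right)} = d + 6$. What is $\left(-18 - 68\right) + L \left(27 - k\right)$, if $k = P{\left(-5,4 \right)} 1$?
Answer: $-34$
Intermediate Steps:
$P{\left(d,r \right)} = 6 + d$
$L = 2$ ($L = \left(-2\right) \left(-1\right) = 2$)
$k = 1$ ($k = \left(6 - 5\right) 1 = 1 \cdot 1 = 1$)
$\left(-18 - 68\right) + L \left(27 - k\right) = \left(-18 - 68\right) + 2 \left(27 - 1\right) = -86 + 2 \left(27 - 1\right) = -86 + 2 \cdot 26 = -86 + 52 = -34$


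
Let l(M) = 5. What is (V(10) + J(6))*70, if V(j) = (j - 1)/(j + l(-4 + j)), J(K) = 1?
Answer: 112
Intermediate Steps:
V(j) = (-1 + j)/(5 + j) (V(j) = (j - 1)/(j + 5) = (-1 + j)/(5 + j))
(V(10) + J(6))*70 = ((-1 + 10)/(5 + 10) + 1)*70 = (9/15 + 1)*70 = ((1/15)*9 + 1)*70 = (3/5 + 1)*70 = (8/5)*70 = 112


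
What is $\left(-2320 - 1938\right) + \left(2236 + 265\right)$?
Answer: $-1757$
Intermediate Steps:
$\left(-2320 - 1938\right) + \left(2236 + 265\right) = \left(-2320 - 1938\right) + 2501 = -4258 + 2501 = -1757$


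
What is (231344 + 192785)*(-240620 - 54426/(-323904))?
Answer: -5509274968926161/53984 ≈ -1.0205e+11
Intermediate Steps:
(231344 + 192785)*(-240620 - 54426/(-323904)) = 424129*(-240620 - 54426*(-1/323904)) = 424129*(-240620 + 9071/53984) = 424129*(-12989621009/53984) = -5509274968926161/53984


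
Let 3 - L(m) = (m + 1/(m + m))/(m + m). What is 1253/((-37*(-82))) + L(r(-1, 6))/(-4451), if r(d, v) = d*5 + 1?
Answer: 178226093/432138688 ≈ 0.41243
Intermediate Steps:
r(d, v) = 1 + 5*d (r(d, v) = 5*d + 1 = 1 + 5*d)
L(m) = 3 - (m + 1/(2*m))/(2*m) (L(m) = 3 - (m + 1/(m + m))/(m + m) = 3 - (m + 1/(2*m))/(2*m))
1253/((-37*(-82))) + L(r(-1, 6))/(-4451) = 1253/((-37*(-82))) + (5/2 - 1/(4*(1 + 5*(-1))²))/(-4451) = 1253/3034 + (5/2 - 1/(4*(1 - 5)²))*(-1/4451) = 1253*(1/3034) + (5/2 - ¼/(-4)²)*(-1/4451) = 1253/3034 + (5/2 - ¼*1/16)*(-1/4451) = 1253/3034 + (5/2 - 1/64)*(-1/4451) = 1253/3034 + (159/64)*(-1/4451) = 1253/3034 - 159/284864 = 178226093/432138688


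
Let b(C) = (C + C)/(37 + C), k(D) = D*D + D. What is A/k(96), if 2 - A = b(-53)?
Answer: -37/74496 ≈ -0.00049667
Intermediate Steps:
k(D) = D + D² (k(D) = D² + D = D + D²)
b(C) = 2*C/(37 + C) (b(C) = (2*C)/(37 + C) = 2*C/(37 + C))
A = -37/8 (A = 2 - 2*(-53)/(37 - 53) = 2 - 2*(-53)/(-16) = 2 - 2*(-53)*(-1)/16 = 2 - 1*53/8 = 2 - 53/8 = -37/8 ≈ -4.6250)
A/k(96) = -37*1/(96*(1 + 96))/8 = -37/(8*(96*97)) = -37/8/9312 = -37/8*1/9312 = -37/74496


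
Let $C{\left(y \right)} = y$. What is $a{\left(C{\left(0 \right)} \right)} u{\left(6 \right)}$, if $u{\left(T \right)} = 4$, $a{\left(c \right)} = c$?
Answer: $0$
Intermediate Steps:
$a{\left(C{\left(0 \right)} \right)} u{\left(6 \right)} = 0 \cdot 4 = 0$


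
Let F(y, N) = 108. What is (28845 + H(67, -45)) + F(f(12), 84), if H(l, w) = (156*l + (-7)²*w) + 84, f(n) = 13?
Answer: 37284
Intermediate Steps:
H(l, w) = 84 + 49*w + 156*l (H(l, w) = (156*l + 49*w) + 84 = (49*w + 156*l) + 84 = 84 + 49*w + 156*l)
(28845 + H(67, -45)) + F(f(12), 84) = (28845 + (84 + 49*(-45) + 156*67)) + 108 = (28845 + (84 - 2205 + 10452)) + 108 = (28845 + 8331) + 108 = 37176 + 108 = 37284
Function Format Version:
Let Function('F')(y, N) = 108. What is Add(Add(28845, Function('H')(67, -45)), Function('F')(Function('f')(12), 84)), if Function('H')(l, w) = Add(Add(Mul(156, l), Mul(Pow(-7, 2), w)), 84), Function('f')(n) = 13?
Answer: 37284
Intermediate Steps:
Function('H')(l, w) = Add(84, Mul(49, w), Mul(156, l)) (Function('H')(l, w) = Add(Add(Mul(156, l), Mul(49, w)), 84) = Add(Add(Mul(49, w), Mul(156, l)), 84) = Add(84, Mul(49, w), Mul(156, l)))
Add(Add(28845, Function('H')(67, -45)), Function('F')(Function('f')(12), 84)) = Add(Add(28845, Add(84, Mul(49, -45), Mul(156, 67))), 108) = Add(Add(28845, Add(84, -2205, 10452)), 108) = Add(Add(28845, 8331), 108) = Add(37176, 108) = 37284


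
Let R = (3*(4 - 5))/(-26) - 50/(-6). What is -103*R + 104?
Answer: -59765/78 ≈ -766.22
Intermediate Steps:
R = 659/78 (R = (3*(-1))*(-1/26) - 50*(-⅙) = -3*(-1/26) + 25/3 = 3/26 + 25/3 = 659/78 ≈ 8.4487)
-103*R + 104 = -103*659/78 + 104 = -67877/78 + 104 = -59765/78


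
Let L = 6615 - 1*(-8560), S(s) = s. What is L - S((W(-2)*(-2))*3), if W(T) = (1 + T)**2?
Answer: 15181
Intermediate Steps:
L = 15175 (L = 6615 + 8560 = 15175)
L - S((W(-2)*(-2))*3) = 15175 - (1 - 2)**2*(-2)*3 = 15175 - (-1)**2*(-2)*3 = 15175 - 1*(-2)*3 = 15175 - (-2)*3 = 15175 - 1*(-6) = 15175 + 6 = 15181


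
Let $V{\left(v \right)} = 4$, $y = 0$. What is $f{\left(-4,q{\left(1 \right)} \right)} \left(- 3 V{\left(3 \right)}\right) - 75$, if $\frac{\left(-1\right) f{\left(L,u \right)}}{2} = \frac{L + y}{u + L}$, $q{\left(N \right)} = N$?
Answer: $-43$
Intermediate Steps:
$f{\left(L,u \right)} = - \frac{2 L}{L + u}$ ($f{\left(L,u \right)} = - 2 \frac{L + 0}{u + L} = - 2 \frac{L}{L + u} = - \frac{2 L}{L + u}$)
$f{\left(-4,q{\left(1 \right)} \right)} \left(- 3 V{\left(3 \right)}\right) - 75 = \left(-2\right) \left(-4\right) \frac{1}{-4 + 1} \left(\left(-3\right) 4\right) - 75 = \left(-2\right) \left(-4\right) \frac{1}{-3} \left(-12\right) - 75 = \left(-2\right) \left(-4\right) \left(- \frac{1}{3}\right) \left(-12\right) - 75 = \left(- \frac{8}{3}\right) \left(-12\right) - 75 = 32 - 75 = -43$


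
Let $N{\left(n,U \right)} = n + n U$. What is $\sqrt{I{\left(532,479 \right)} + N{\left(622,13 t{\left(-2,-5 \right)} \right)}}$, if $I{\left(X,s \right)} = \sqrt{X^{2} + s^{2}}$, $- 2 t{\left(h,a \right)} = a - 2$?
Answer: $\sqrt{28923 + \sqrt{512465}} \approx 172.16$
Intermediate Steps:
$t{\left(h,a \right)} = 1 - \frac{a}{2}$ ($t{\left(h,a \right)} = - \frac{a - 2}{2} = - \frac{-2 + a}{2} = 1 - \frac{a}{2}$)
$N{\left(n,U \right)} = n + U n$
$\sqrt{I{\left(532,479 \right)} + N{\left(622,13 t{\left(-2,-5 \right)} \right)}} = \sqrt{\sqrt{532^{2} + 479^{2}} + 622 \left(1 + 13 \left(1 - - \frac{5}{2}\right)\right)} = \sqrt{\sqrt{283024 + 229441} + 622 \left(1 + 13 \left(1 + \frac{5}{2}\right)\right)} = \sqrt{\sqrt{512465} + 622 \left(1 + 13 \cdot \frac{7}{2}\right)} = \sqrt{\sqrt{512465} + 622 \left(1 + \frac{91}{2}\right)} = \sqrt{\sqrt{512465} + 622 \cdot \frac{93}{2}} = \sqrt{\sqrt{512465} + 28923} = \sqrt{28923 + \sqrt{512465}}$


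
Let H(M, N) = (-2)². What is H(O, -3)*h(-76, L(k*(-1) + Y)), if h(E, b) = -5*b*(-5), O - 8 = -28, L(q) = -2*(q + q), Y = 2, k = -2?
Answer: -1600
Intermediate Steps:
L(q) = -4*q
O = -20 (O = 8 - 28 = -20)
h(E, b) = 25*b
H(M, N) = 4
H(O, -3)*h(-76, L(k*(-1) + Y)) = 4*(25*(-4*(-2*(-1) + 2))) = 4*(25*(-4*(2 + 2))) = 4*(25*(-4*4)) = 4*(25*(-16)) = 4*(-400) = -1600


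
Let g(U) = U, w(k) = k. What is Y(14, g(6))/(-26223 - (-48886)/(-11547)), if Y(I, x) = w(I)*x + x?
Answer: -1039230/302845867 ≈ -0.0034315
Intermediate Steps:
Y(I, x) = x + I*x (Y(I, x) = I*x + x = x + I*x)
Y(14, g(6))/(-26223 - (-48886)/(-11547)) = (6*(1 + 14))/(-26223 - (-48886)/(-11547)) = (6*15)/(-26223 - (-48886)*(-1)/11547) = 90/(-26223 - 1*48886/11547) = 90/(-26223 - 48886/11547) = 90/(-302845867/11547) = 90*(-11547/302845867) = -1039230/302845867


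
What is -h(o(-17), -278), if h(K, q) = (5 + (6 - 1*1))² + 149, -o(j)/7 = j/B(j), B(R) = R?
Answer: -249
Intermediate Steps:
o(j) = -7 (o(j) = -7*j/j = -7*1 = -7)
h(K, q) = 249 (h(K, q) = (5 + (6 - 1))² + 149 = (5 + 5)² + 149 = 10² + 149 = 100 + 149 = 249)
-h(o(-17), -278) = -1*249 = -249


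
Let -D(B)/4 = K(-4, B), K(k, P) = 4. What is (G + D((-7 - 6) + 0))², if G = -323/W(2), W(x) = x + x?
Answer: 149769/16 ≈ 9360.6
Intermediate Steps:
W(x) = 2*x
G = -323/4 (G = -323/(2*2) = -323/4 ≈ -80.750)
D(B) = -16 (D(B) = -4*4 = -16)
(G + D((-7 - 6) + 0))² = (-323/4 - 16)² = (-387/4)² = 149769/16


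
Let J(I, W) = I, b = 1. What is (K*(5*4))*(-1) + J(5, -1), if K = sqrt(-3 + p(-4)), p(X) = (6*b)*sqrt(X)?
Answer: 5 - 20*sqrt(-3 + 12*I) ≈ -38.288 - 55.442*I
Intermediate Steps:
p(X) = 6*sqrt(X) (p(X) = (6*1)*sqrt(X) = 6*sqrt(X))
K = sqrt(-3 + 12*I) (K = sqrt(-3 + 6*sqrt(-4)) = sqrt(-3 + 6*(2*I)) = sqrt(-3 + 12*I) ≈ 2.1644 + 2.7721*I)
(K*(5*4))*(-1) + J(5, -1) = (sqrt(-3 + 12*I)*(5*4))*(-1) + 5 = (sqrt(-3 + 12*I)*20)*(-1) + 5 = (20*sqrt(-3 + 12*I))*(-1) + 5 = -20*sqrt(-3 + 12*I) + 5 = 5 - 20*sqrt(-3 + 12*I)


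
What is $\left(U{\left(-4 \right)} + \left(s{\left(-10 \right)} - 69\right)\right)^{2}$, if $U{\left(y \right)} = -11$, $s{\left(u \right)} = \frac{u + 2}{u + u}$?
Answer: $\frac{158404}{25} \approx 6336.2$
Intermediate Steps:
$s{\left(u \right)} = \frac{2 + u}{2 u}$
$\left(U{\left(-4 \right)} + \left(s{\left(-10 \right)} - 69\right)\right)^{2} = \left(-11 - \left(69 - \frac{2 - 10}{2 \left(-10\right)}\right)\right)^{2} = \left(-11 - \left(69 + \frac{1}{20} \left(-8\right)\right)\right)^{2} = \left(-11 + \left(\frac{2}{5} - 69\right)\right)^{2} = \left(-11 - \frac{343}{5}\right)^{2} = \left(- \frac{398}{5}\right)^{2} = \frac{158404}{25}$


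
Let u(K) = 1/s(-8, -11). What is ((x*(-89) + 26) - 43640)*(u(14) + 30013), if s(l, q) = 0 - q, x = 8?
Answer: -14633962944/11 ≈ -1.3304e+9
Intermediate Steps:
s(l, q) = -q
u(K) = 1/11 (u(K) = 1/(-1*(-11)) = 1/11)
((x*(-89) + 26) - 43640)*(u(14) + 30013) = ((8*(-89) + 26) - 43640)*(1/11 + 30013) = ((-712 + 26) - 43640)*(330144/11) = (-686 - 43640)*(330144/11) = -44326*330144/11 = -14633962944/11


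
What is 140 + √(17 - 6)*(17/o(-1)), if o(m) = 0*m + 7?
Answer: 140 + 17*√11/7 ≈ 148.05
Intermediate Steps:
o(m) = 7 (o(m) = 0 + 7 = 7)
140 + √(17 - 6)*(17/o(-1)) = 140 + √(17 - 6)*(17/7) = 140 + √11*(17*(⅐)) = 140 + √11*(17/7) = 140 + 17*√11/7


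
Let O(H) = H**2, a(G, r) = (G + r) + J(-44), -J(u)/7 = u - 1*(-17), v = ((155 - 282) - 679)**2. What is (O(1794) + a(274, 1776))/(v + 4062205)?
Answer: 3220675/4711841 ≈ 0.68353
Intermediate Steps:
v = 649636 (v = (-127 - 679)**2 = (-806)**2 = 649636)
J(u) = -119 - 7*u (J(u) = -7*(u - 1*(-17)) = -7*(u + 17) = -7*(17 + u) = -119 - 7*u)
a(G, r) = 189 + G + r (a(G, r) = (G + r) + (-119 - 7*(-44)) = (G + r) + (-119 + 308) = (G + r) + 189 = 189 + G + r)
(O(1794) + a(274, 1776))/(v + 4062205) = (1794**2 + (189 + 274 + 1776))/(649636 + 4062205) = (3218436 + 2239)/4711841 = 3220675*(1/4711841) = 3220675/4711841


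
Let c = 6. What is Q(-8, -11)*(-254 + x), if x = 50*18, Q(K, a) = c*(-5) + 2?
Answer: -18088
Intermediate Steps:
Q(K, a) = -28 (Q(K, a) = 6*(-5) + 2 = -30 + 2 = -28)
x = 900
Q(-8, -11)*(-254 + x) = -28*(-254 + 900) = -28*646 = -18088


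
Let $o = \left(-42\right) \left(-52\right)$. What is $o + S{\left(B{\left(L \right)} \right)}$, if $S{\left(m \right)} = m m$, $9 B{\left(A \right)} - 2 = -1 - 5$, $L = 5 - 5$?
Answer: $\frac{176920}{81} \approx 2184.2$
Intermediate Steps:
$L = 0$ ($L = 5 - 5 = 0$)
$B{\left(A \right)} = - \frac{4}{9}$ ($B{\left(A \right)} = \frac{2}{9} + \frac{-1 - 5}{9} = \frac{2}{9} + \frac{1}{9} \left(-6\right) = \frac{2}{9} - \frac{2}{3} = - \frac{4}{9}$)
$o = 2184$
$S{\left(m \right)} = m^{2}$
$o + S{\left(B{\left(L \right)} \right)} = 2184 + \left(- \frac{4}{9}\right)^{2} = 2184 + \frac{16}{81} = \frac{176920}{81}$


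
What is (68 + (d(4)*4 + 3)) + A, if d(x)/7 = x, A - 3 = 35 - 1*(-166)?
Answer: 387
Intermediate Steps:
A = 204 (A = 3 + (35 - 1*(-166)) = 3 + (35 + 166) = 3 + 201 = 204)
d(x) = 7*x
(68 + (d(4)*4 + 3)) + A = (68 + ((7*4)*4 + 3)) + 204 = (68 + (28*4 + 3)) + 204 = (68 + (112 + 3)) + 204 = (68 + 115) + 204 = 183 + 204 = 387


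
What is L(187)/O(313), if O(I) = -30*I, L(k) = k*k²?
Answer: -6539203/9390 ≈ -696.40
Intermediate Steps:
L(k) = k³
L(187)/O(313) = 187³/((-30*313)) = 6539203/(-9390) = 6539203*(-1/9390) = -6539203/9390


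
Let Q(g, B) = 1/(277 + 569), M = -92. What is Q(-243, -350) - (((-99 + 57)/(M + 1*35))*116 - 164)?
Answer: 1262251/16074 ≈ 78.527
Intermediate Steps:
Q(g, B) = 1/846
Q(-243, -350) - (((-99 + 57)/(M + 1*35))*116 - 164) = 1/846 - (((-99 + 57)/(-92 + 1*35))*116 - 164) = 1/846 - (-42/(-92 + 35)*116 - 164) = 1/846 - (-42/(-57)*116 - 164) = 1/846 - (-42*(-1/57)*116 - 164) = 1/846 - ((14/19)*116 - 164) = 1/846 - (1624/19 - 164) = 1/846 - 1*(-1492/19) = 1/846 + 1492/19 = 1262251/16074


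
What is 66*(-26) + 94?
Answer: -1622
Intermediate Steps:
66*(-26) + 94 = -1716 + 94 = -1622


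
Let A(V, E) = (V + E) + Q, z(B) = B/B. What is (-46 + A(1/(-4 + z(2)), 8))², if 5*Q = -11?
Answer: 369664/225 ≈ 1643.0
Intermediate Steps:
Q = -11/5 (Q = (⅕)*(-11) = -11/5 ≈ -2.2000)
z(B) = 1
A(V, E) = -11/5 + E + V (A(V, E) = (V + E) - 11/5 = (E + V) - 11/5 = -11/5 + E + V)
(-46 + A(1/(-4 + z(2)), 8))² = (-46 + (-11/5 + 8 + 1/(-4 + 1)))² = (-46 + (-11/5 + 8 + 1/(-3)))² = (-46 + (-11/5 + 8 - ⅓))² = (-46 + 82/15)² = (-608/15)² = 369664/225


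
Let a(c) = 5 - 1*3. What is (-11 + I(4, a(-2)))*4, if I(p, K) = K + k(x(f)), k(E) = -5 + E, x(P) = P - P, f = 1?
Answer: -56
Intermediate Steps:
a(c) = 2 (a(c) = 5 - 3 = 2)
x(P) = 0
I(p, K) = -5 + K (I(p, K) = K + (-5 + 0) = K - 5 = -5 + K)
(-11 + I(4, a(-2)))*4 = (-11 + (-5 + 2))*4 = (-11 - 3)*4 = -14*4 = -56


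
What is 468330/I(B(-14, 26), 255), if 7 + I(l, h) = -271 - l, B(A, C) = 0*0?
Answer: -234165/139 ≈ -1684.6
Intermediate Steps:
B(A, C) = 0
I(l, h) = -278 - l (I(l, h) = -7 + (-271 - l) = -278 - l)
468330/I(B(-14, 26), 255) = 468330/(-278 - 1*0) = 468330/(-278 + 0) = 468330/(-278) = 468330*(-1/278) = -234165/139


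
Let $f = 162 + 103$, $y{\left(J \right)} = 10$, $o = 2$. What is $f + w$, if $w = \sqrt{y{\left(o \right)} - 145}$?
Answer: $265 + 3 i \sqrt{15} \approx 265.0 + 11.619 i$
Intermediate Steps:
$f = 265$
$w = 3 i \sqrt{15}$ ($w = \sqrt{10 - 145} = \sqrt{-135} = 3 i \sqrt{15} \approx 11.619 i$)
$f + w = 265 + 3 i \sqrt{15}$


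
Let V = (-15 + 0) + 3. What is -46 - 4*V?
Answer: 2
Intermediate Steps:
V = -12 (V = -15 + 3 = -12)
-46 - 4*V = -46 - 4*(-12) = -46 + 48 = 2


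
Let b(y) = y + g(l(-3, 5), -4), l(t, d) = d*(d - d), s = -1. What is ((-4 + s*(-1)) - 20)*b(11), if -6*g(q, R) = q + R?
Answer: -805/3 ≈ -268.33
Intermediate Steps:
l(t, d) = 0 (l(t, d) = d*0 = 0)
g(q, R) = -R/6 - q/6 (g(q, R) = -(q + R)/6 = -(R + q)/6 = -R/6 - q/6)
b(y) = ⅔ + y (b(y) = y + (-⅙*(-4) - ⅙*0) = y + (⅔ + 0) = y + ⅔ = ⅔ + y)
((-4 + s*(-1)) - 20)*b(11) = ((-4 - 1*(-1)) - 20)*(⅔ + 11) = ((-4 + 1) - 20)*(35/3) = (-3 - 20)*(35/3) = -23*35/3 = -805/3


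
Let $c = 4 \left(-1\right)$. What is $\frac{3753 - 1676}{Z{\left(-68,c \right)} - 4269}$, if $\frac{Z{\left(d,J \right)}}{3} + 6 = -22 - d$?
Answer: $- \frac{2077}{4149} \approx -0.5006$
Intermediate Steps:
$c = -4$
$Z{\left(d,J \right)} = -84 - 3 d$ ($Z{\left(d,J \right)} = -18 + 3 \left(-22 - d\right) = -18 - \left(66 + 3 d\right) = -84 - 3 d$)
$\frac{3753 - 1676}{Z{\left(-68,c \right)} - 4269} = \frac{3753 - 1676}{\left(-84 - -204\right) - 4269} = \frac{2077}{\left(-84 + 204\right) - 4269} = \frac{2077}{120 - 4269} = \frac{2077}{-4149} = 2077 \left(- \frac{1}{4149}\right) = - \frac{2077}{4149}$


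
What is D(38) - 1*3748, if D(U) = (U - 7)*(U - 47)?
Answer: -4027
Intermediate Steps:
D(U) = (-47 + U)*(-7 + U) (D(U) = (-7 + U)*(-47 + U) = (-47 + U)*(-7 + U))
D(38) - 1*3748 = (329 + 38**2 - 54*38) - 1*3748 = (329 + 1444 - 2052) - 3748 = -279 - 3748 = -4027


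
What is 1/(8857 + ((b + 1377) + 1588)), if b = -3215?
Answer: 1/8607 ≈ 0.00011618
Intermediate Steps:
1/(8857 + ((b + 1377) + 1588)) = 1/(8857 + ((-3215 + 1377) + 1588)) = 1/(8857 + (-1838 + 1588)) = 1/(8857 - 250) = 1/8607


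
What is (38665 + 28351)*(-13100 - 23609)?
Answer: -2460090344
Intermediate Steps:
(38665 + 28351)*(-13100 - 23609) = 67016*(-36709) = -2460090344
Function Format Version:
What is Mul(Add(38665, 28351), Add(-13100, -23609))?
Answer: -2460090344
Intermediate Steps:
Mul(Add(38665, 28351), Add(-13100, -23609)) = Mul(67016, -36709) = -2460090344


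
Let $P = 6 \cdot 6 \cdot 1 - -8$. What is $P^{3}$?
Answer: $85184$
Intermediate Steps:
$P = 44$ ($P = 36 \cdot 1 + 8 = 36 + 8 = 44$)
$P^{3} = 44^{3} = 85184$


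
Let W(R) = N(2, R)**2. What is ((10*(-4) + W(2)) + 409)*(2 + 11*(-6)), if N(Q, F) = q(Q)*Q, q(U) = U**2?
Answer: -27712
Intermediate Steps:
N(Q, F) = Q**3 (N(Q, F) = Q**2*Q = Q**3)
W(R) = 64 (W(R) = (2**3)**2 = 8**2 = 64)
((10*(-4) + W(2)) + 409)*(2 + 11*(-6)) = ((10*(-4) + 64) + 409)*(2 + 11*(-6)) = ((-40 + 64) + 409)*(2 - 66) = (24 + 409)*(-64) = 433*(-64) = -27712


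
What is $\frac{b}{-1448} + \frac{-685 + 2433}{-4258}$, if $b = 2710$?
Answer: $- \frac{3517571}{1541396} \approx -2.2821$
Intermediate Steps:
$\frac{b}{-1448} + \frac{-685 + 2433}{-4258} = \frac{2710}{-1448} + \frac{-685 + 2433}{-4258} = 2710 \left(- \frac{1}{1448}\right) + 1748 \left(- \frac{1}{4258}\right) = - \frac{1355}{724} - \frac{874}{2129} = - \frac{3517571}{1541396}$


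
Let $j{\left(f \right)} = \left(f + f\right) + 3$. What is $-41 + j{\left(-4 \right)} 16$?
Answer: $-121$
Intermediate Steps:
$j{\left(f \right)} = 3 + 2 f$ ($j{\left(f \right)} = 2 f + 3 = 3 + 2 f$)
$-41 + j{\left(-4 \right)} 16 = -41 + \left(3 + 2 \left(-4\right)\right) 16 = -41 + \left(3 - 8\right) 16 = -41 - 80 = -121$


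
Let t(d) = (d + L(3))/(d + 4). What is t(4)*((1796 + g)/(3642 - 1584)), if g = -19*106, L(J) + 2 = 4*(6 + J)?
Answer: -2071/4116 ≈ -0.50316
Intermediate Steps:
L(J) = 22 + 4*J (L(J) = -2 + 4*(6 + J) = -2 + (24 + 4*J) = 22 + 4*J)
t(d) = (34 + d)/(4 + d) (t(d) = (d + (22 + 4*3))/(d + 4) = (d + (22 + 12))/(4 + d) = (d + 34)/(4 + d) = (34 + d)/(4 + d))
g = -2014
t(4)*((1796 + g)/(3642 - 1584)) = ((34 + 4)/(4 + 4))*((1796 - 2014)/(3642 - 1584)) = (38/8)*(-218/2058) = ((⅛)*38)*(-218*1/2058) = (19/4)*(-109/1029) = -2071/4116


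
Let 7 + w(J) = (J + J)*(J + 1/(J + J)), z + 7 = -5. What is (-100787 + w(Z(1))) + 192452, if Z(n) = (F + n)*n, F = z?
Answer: 91901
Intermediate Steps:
z = -12 (z = -7 - 5 = -12)
F = -12
Z(n) = n*(-12 + n) (Z(n) = (-12 + n)*n = n*(-12 + n))
w(J) = -7 + 2*J*(J + 1/(2*J)) (w(J) = -7 + (J + J)*(J + 1/(J + J)) = -7 + (2*J)*(J + 1/(2*J)) = -7 + 2*J*(J + 1/(2*J)))
(-100787 + w(Z(1))) + 192452 = (-100787 + (-6 + 2*(1*(-12 + 1))**2)) + 192452 = (-100787 + (-6 + 2*(1*(-11))**2)) + 192452 = (-100787 + (-6 + 2*(-11)**2)) + 192452 = (-100787 + (-6 + 2*121)) + 192452 = (-100787 + (-6 + 242)) + 192452 = (-100787 + 236) + 192452 = -100551 + 192452 = 91901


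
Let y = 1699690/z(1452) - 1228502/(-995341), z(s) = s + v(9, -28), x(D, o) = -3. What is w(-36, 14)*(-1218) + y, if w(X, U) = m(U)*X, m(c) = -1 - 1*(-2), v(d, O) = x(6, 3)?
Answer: 64933290175120/1442249109 ≈ 45022.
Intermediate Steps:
v(d, O) = -3
m(c) = 1 (m(c) = -1 + 2 = 1)
w(X, U) = X (w(X, U) = 1*X = X)
z(s) = -3 + s (z(s) = s - 3 = -3 + s)
y = 1693551243688/1442249109 (y = 1699690/(-3 + 1452) - 1228502/(-995341) = 1699690/1449 - 1228502*(-1/995341) = 1699690*(1/1449) + 1228502/995341 = 1699690/1449 + 1228502/995341 = 1693551243688/1442249109 ≈ 1174.2)
w(-36, 14)*(-1218) + y = -36*(-1218) + 1693551243688/1442249109 = 43848 + 1693551243688/1442249109 = 64933290175120/1442249109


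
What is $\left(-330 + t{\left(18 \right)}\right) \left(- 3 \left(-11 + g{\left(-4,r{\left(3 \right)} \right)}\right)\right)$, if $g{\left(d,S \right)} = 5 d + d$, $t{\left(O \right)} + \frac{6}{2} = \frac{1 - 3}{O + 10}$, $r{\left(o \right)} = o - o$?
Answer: $- \frac{69945}{2} \approx -34973.0$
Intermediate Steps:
$r{\left(o \right)} = 0$
$t{\left(O \right)} = -3 - \frac{2}{10 + O}$ ($t{\left(O \right)} = -3 + \frac{1 - 3}{O + 10} = -3 - \frac{2}{10 + O}$)
$g{\left(d,S \right)} = 6 d$
$\left(-330 + t{\left(18 \right)}\right) \left(- 3 \left(-11 + g{\left(-4,r{\left(3 \right)} \right)}\right)\right) = \left(-330 + \frac{-32 - 54}{10 + 18}\right) \left(- 3 \left(-11 + 6 \left(-4\right)\right)\right) = \left(-330 + \frac{-32 - 54}{28}\right) \left(- 3 \left(-11 - 24\right)\right) = \left(-330 + \frac{1}{28} \left(-86\right)\right) \left(\left(-3\right) \left(-35\right)\right) = \left(-330 - \frac{43}{14}\right) 105 = \left(- \frac{4663}{14}\right) 105 = - \frac{69945}{2}$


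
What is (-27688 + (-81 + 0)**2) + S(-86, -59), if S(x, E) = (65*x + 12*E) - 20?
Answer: -27445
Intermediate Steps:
S(x, E) = -20 + 12*E + 65*x (S(x, E) = (12*E + 65*x) - 20 = -20 + 12*E + 65*x)
(-27688 + (-81 + 0)**2) + S(-86, -59) = (-27688 + (-81 + 0)**2) + (-20 + 12*(-59) + 65*(-86)) = (-27688 + (-81)**2) + (-20 - 708 - 5590) = (-27688 + 6561) - 6318 = -21127 - 6318 = -27445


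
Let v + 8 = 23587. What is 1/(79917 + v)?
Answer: 1/103496 ≈ 9.6622e-6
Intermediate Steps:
v = 23579 (v = -8 + 23587 = 23579)
1/(79917 + v) = 1/(79917 + 23579) = 1/103496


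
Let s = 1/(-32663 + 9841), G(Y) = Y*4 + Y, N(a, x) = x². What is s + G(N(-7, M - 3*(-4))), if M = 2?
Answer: 22365559/22822 ≈ 980.00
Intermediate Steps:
G(Y) = 5*Y (G(Y) = 4*Y + Y = 5*Y)
s = -1/22822 (s = 1/(-22822) = -1/22822 ≈ -4.3817e-5)
s + G(N(-7, M - 3*(-4))) = -1/22822 + 5*(2 - 3*(-4))² = -1/22822 + 5*(2 + 12)² = -1/22822 + 5*14² = -1/22822 + 5*196 = -1/22822 + 980 = 22365559/22822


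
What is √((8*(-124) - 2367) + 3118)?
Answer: I*√241 ≈ 15.524*I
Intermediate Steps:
√((8*(-124) - 2367) + 3118) = √((-992 - 2367) + 3118) = √(-3359 + 3118) = √(-241) = I*√241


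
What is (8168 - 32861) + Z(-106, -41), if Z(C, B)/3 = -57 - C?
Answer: -24546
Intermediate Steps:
Z(C, B) = -171 - 3*C (Z(C, B) = 3*(-57 - C) = -171 - 3*C)
(8168 - 32861) + Z(-106, -41) = (8168 - 32861) + (-171 - 3*(-106)) = -24693 + (-171 + 318) = -24693 + 147 = -24546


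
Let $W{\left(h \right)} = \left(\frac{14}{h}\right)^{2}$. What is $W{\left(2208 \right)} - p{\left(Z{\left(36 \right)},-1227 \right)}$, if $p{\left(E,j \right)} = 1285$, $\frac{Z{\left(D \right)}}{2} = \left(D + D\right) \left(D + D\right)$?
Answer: $- \frac{1566178511}{1218816} \approx -1285.0$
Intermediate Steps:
$Z{\left(D \right)} = 8 D^{2}$ ($Z{\left(D \right)} = 2 \left(D + D\right) \left(D + D\right) = 2 \cdot 2 D 2 D = 2 \cdot 4 D^{2} = 8 D^{2}$)
$W{\left(h \right)} = \frac{196}{h^{2}}$
$W{\left(2208 \right)} - p{\left(Z{\left(36 \right)},-1227 \right)} = \frac{196}{4875264} - 1285 = 196 \cdot \frac{1}{4875264} - 1285 = \frac{49}{1218816} - 1285 = - \frac{1566178511}{1218816}$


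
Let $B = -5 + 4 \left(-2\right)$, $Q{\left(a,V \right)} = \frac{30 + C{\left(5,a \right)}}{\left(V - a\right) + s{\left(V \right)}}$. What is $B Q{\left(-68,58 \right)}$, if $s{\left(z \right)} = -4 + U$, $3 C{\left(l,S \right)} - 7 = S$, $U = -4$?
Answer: $- \frac{377}{354} \approx -1.065$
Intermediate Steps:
$C{\left(l,S \right)} = \frac{7}{3} + \frac{S}{3}$
$s{\left(z \right)} = -8$ ($s{\left(z \right)} = -4 - 4 = -8$)
$Q{\left(a,V \right)} = \frac{\frac{97}{3} + \frac{a}{3}}{-8 + V - a}$ ($Q{\left(a,V \right)} = \frac{30 + \left(\frac{7}{3} + \frac{a}{3}\right)}{\left(V - a\right) - 8} = \frac{\frac{97}{3} + \frac{a}{3}}{-8 + V - a}$)
$B = -13$ ($B = -5 - 8 = -13$)
$B Q{\left(-68,58 \right)} = - 13 \frac{-97 - -68}{3 \left(8 - 68 - 58\right)} = - 13 \frac{-97 + 68}{3 \left(8 - 68 - 58\right)} = - 13 \cdot \frac{1}{3} \frac{1}{-118} \left(-29\right) = - 13 \cdot \frac{1}{3} \left(- \frac{1}{118}\right) \left(-29\right) = \left(-13\right) \frac{29}{354} = - \frac{377}{354}$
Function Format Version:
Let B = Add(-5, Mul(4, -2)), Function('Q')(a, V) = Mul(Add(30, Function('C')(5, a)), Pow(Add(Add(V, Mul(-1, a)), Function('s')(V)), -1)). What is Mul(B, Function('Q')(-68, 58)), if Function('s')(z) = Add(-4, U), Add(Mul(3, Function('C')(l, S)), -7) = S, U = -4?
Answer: Rational(-377, 354) ≈ -1.0650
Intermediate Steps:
Function('C')(l, S) = Add(Rational(7, 3), Mul(Rational(1, 3), S))
Function('s')(z) = -8 (Function('s')(z) = Add(-4, -4) = -8)
Function('Q')(a, V) = Mul(Pow(Add(-8, V, Mul(-1, a)), -1), Add(Rational(97, 3), Mul(Rational(1, 3), a))) (Function('Q')(a, V) = Mul(Add(30, Add(Rational(7, 3), Mul(Rational(1, 3), a))), Pow(Add(Add(V, Mul(-1, a)), -8), -1)) = Mul(Add(Rational(97, 3), Mul(Rational(1, 3), a)), Pow(Add(-8, V, Mul(-1, a)), -1)) = Mul(Pow(Add(-8, V, Mul(-1, a)), -1), Add(Rational(97, 3), Mul(Rational(1, 3), a))))
B = -13 (B = Add(-5, -8) = -13)
Mul(B, Function('Q')(-68, 58)) = Mul(-13, Mul(Rational(1, 3), Pow(Add(8, -68, Mul(-1, 58)), -1), Add(-97, Mul(-1, -68)))) = Mul(-13, Mul(Rational(1, 3), Pow(Add(8, -68, -58), -1), Add(-97, 68))) = Mul(-13, Mul(Rational(1, 3), Pow(-118, -1), -29)) = Mul(-13, Mul(Rational(1, 3), Rational(-1, 118), -29)) = Mul(-13, Rational(29, 354)) = Rational(-377, 354)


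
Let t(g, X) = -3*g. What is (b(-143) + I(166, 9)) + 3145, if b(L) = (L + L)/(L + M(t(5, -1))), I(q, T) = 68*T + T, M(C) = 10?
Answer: 501164/133 ≈ 3768.1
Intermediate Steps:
I(q, T) = 69*T
b(L) = 2*L/(10 + L) (b(L) = (L + L)/(L + 10) = (2*L)/(10 + L) = 2*L/(10 + L))
(b(-143) + I(166, 9)) + 3145 = (2*(-143)/(10 - 143) + 69*9) + 3145 = (2*(-143)/(-133) + 621) + 3145 = (2*(-143)*(-1/133) + 621) + 3145 = (286/133 + 621) + 3145 = 82879/133 + 3145 = 501164/133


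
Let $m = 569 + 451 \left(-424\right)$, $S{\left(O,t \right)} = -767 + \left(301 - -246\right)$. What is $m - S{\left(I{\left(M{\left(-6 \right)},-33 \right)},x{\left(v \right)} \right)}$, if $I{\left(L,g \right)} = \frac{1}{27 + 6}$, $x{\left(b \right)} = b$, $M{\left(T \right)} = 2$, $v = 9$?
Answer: $-190435$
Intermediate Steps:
$I{\left(L,g \right)} = \frac{1}{33}$
$S{\left(O,t \right)} = -220$ ($S{\left(O,t \right)} = -767 + \left(301 + 246\right) = -767 + 547 = -220$)
$m = -190655$ ($m = 569 - 191224 = -190655$)
$m - S{\left(I{\left(M{\left(-6 \right)},-33 \right)},x{\left(v \right)} \right)} = -190655 - -220 = -190655 + 220 = -190435$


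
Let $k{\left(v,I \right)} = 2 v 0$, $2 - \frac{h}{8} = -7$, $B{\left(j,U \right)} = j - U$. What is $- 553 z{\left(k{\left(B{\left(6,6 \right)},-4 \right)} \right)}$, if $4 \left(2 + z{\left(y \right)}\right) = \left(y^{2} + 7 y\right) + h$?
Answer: $-8848$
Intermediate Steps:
$h = 72$ ($h = 16 - -56 = 16 + 56 = 72$)
$k{\left(v,I \right)} = 0$
$z{\left(y \right)} = 16 + \frac{y^{2}}{4} + \frac{7 y}{4}$ ($z{\left(y \right)} = -2 + \frac{\left(y^{2} + 7 y\right) + 72}{4} = -2 + \frac{72 + y^{2} + 7 y}{4} = -2 + \left(18 + \frac{y^{2}}{4} + \frac{7 y}{4}\right) = 16 + \frac{y^{2}}{4} + \frac{7 y}{4}$)
$- 553 z{\left(k{\left(B{\left(6,6 \right)},-4 \right)} \right)} = - 553 \left(16 + \frac{0^{2}}{4} + \frac{7}{4} \cdot 0\right) = - 553 \left(16 + \frac{1}{4} \cdot 0 + 0\right) = - 553 \left(16 + 0 + 0\right) = \left(-553\right) 16 = -8848$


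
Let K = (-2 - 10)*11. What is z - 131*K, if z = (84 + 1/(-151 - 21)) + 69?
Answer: 3000539/172 ≈ 17445.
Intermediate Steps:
K = -132 (K = -12*11 = -132)
z = 26315/172 (z = (84 + 1/(-172)) + 69 = (84 - 1/172) + 69 = 14447/172 + 69 = 26315/172 ≈ 152.99)
z - 131*K = 26315/172 - 131*(-132) = 26315/172 + 17292 = 3000539/172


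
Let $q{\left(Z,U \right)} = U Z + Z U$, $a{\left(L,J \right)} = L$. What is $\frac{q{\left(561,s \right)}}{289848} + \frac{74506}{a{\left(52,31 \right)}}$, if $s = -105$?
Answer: $\frac{5322803}{3716} \approx 1432.4$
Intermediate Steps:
$q{\left(Z,U \right)} = 2 U Z$ ($q{\left(Z,U \right)} = U Z + U Z = 2 U Z$)
$\frac{q{\left(561,s \right)}}{289848} + \frac{74506}{a{\left(52,31 \right)}} = \frac{2 \left(-105\right) 561}{289848} + \frac{74506}{52} = \left(-117810\right) \frac{1}{289848} + 74506 \cdot \frac{1}{52} = - \frac{19635}{48308} + \frac{37253}{26} = \frac{5322803}{3716}$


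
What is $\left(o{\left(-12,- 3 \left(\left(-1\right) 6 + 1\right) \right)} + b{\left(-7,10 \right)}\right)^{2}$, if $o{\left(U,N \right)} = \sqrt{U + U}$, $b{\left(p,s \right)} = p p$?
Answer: $2377 + 196 i \sqrt{6} \approx 2377.0 + 480.1 i$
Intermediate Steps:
$b{\left(p,s \right)} = p^{2}$
$o{\left(U,N \right)} = \sqrt{2} \sqrt{U}$ ($o{\left(U,N \right)} = \sqrt{2 U} = \sqrt{2} \sqrt{U}$)
$\left(o{\left(-12,- 3 \left(\left(-1\right) 6 + 1\right) \right)} + b{\left(-7,10 \right)}\right)^{2} = \left(\sqrt{2} \sqrt{-12} + \left(-7\right)^{2}\right)^{2} = \left(\sqrt{2} \cdot 2 i \sqrt{3} + 49\right)^{2} = \left(2 i \sqrt{6} + 49\right)^{2} = \left(49 + 2 i \sqrt{6}\right)^{2}$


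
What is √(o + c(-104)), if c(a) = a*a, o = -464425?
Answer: 3*I*√50401 ≈ 673.5*I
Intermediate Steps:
c(a) = a²
√(o + c(-104)) = √(-464425 + (-104)²) = √(-464425 + 10816) = √(-453609) = 3*I*√50401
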